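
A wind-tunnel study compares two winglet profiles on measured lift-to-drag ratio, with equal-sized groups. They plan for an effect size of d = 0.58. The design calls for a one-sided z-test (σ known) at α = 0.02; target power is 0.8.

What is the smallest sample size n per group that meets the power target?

n = 50 per group

Set Φ(δ − 2.054) = 0.8; then δ − 2.054 = Φ⁻¹(0.8) = 0.842, giving δ = 2.895.
δ = d·√(n/2) ⇒ n = 2(δ/d)² = 2 × (2.895 / 0.58)² = 49.84.
Rounding up, n = 50 per group.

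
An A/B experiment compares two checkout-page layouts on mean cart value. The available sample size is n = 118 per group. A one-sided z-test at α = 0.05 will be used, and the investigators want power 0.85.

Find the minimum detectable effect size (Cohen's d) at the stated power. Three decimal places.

d ≈ 0.349

Required noncentrality: δ = z_{0.05} + z_{0.15} = 1.645 + 1.036 = 2.681.
δ = d·√(n/2) ⇒ d = δ/√(n/2) = 2.681/√(118/2) = 0.3491.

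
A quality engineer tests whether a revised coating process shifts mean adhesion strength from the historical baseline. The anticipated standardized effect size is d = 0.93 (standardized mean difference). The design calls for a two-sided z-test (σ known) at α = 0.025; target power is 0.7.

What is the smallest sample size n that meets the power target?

n = 9

For power 0.7 need Φ(δ − z_{0.0125}) = 0.7, so δ = z_{0.0125} + z_{0.30} = 2.241 + 0.524 = 2.766.
(Ignoring the negligible lower-tail rejection probability gives the usual closed-form inversion.)
δ = d·√n ⇒ n = (δ/d)² = (2.766 / 0.93)² = 8.84.
Round up to the next whole unit.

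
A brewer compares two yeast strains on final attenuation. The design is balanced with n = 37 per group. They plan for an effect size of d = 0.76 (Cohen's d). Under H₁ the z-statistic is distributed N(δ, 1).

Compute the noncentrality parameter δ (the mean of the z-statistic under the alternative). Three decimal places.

The noncentrality parameter scales effect size by the design's sample-size factor: δ = d·√(n/2) = 0.76 × √(37/2) = 3.2689

δ ≈ 3.269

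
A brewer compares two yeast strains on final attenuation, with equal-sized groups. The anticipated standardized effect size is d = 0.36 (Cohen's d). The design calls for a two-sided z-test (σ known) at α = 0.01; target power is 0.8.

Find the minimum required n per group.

For power 0.8 need Φ(δ − z_{0.005}) = 0.8, so δ = z_{0.005} + z_{0.20} = 2.576 + 0.842 = 3.417.
(For δ > 0 the lower-tail rejection region contributes negligibly to power, so the one-term inversion is standard.)
δ = d·√(n/2) ⇒ n = 2(δ/d)² = 2 × (3.417 / 0.36)² = 180.23.
Round up to the next whole unit.

n = 181 per group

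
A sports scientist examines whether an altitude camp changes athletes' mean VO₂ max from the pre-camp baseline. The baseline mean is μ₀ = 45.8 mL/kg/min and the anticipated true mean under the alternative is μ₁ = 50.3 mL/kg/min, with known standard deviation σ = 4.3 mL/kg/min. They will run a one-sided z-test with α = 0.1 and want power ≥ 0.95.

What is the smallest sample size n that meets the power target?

n = 8

Standardized effect: d = |μ₁ − μ₀| / σ = |50.3 − 45.8| / 4.3 = 1.0465
Set Φ(δ − 1.282) = 0.95; then δ − 1.282 = Φ⁻¹(0.95) = 1.645, giving δ = 2.926.
δ = d·√n ⇒ n = (δ/d)² = (2.926 / 1.0465)² = 7.82.
Round up to the next whole unit.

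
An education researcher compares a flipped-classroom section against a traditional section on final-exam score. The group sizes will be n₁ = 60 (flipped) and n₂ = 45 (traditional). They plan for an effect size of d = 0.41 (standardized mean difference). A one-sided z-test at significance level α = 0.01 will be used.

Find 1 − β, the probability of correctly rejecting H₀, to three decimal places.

Noncentrality parameter: δ = d / √(1/n₁ + 1/n₂) = 0.41 / √(1/60 + 1/45) = 2.0791
One-sided α = 0.01 → critical value z_{0.01} = 2.326.
Power = P(Z > 2.326 − δ) = Φ(-0.247) = 0.4024.

Power ≈ 0.402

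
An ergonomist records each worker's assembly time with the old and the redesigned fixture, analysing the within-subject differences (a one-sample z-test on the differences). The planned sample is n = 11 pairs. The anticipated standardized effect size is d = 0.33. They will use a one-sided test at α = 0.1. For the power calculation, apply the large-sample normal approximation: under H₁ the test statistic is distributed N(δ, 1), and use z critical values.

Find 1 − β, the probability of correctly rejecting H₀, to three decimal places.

Power ≈ 0.426

Noncentrality parameter: δ = d·√n = 0.33 × √11 = 1.0945
One-sided α = 0.1 → critical value z_{0.1} = 1.282.
Power = Φ(δ − 1.282) = Φ(-0.187) = 0.4258.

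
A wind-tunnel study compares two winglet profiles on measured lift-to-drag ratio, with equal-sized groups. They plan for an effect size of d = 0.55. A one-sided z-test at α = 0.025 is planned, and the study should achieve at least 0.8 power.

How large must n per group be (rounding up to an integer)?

n = 52 per group

For power 0.8 need Φ(δ − z_{0.025}) = 0.8, so δ = z_{0.025} + z_{0.20} = 1.960 + 0.842 = 2.802.
δ = d·√(n/2) ⇒ n = 2(δ/d)² = 2 × (2.802 / 0.55)² = 51.89.
Rounding up, n = 52 per group.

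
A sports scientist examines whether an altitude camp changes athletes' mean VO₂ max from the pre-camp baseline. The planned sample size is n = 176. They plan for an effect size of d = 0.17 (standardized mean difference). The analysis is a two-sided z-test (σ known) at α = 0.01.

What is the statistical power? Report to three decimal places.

Noncentrality parameter: δ = d·√n = 0.17 × √176 = 2.2553
Critical value for a two-sided test at α = 0.01: z_{α/2} = 2.576.
Power = Φ(δ − 2.576) + Φ(−δ − 2.576) = Φ(-0.321) + Φ(-4.831) = 0.3743 + 0.0000 = 0.3743.

Power ≈ 0.374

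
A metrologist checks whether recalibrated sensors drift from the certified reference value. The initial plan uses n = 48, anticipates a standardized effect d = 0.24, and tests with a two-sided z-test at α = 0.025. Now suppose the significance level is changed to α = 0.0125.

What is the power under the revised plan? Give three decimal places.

Power ≈ 0.202

δ = d·√n = 0.24 × √48 = 1.6628 (unchanged). New critical value: z_{0.0063} = 2.498.
Revised power = Φ(δ − 2.498) + Φ(−δ − 2.498) = Φ(-0.835) + Φ(-4.160) = 0.2019 + 0.0000 = 0.2019.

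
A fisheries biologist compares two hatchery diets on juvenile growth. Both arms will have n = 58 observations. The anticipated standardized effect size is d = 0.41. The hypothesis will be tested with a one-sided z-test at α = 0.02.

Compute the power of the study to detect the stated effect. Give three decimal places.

Noncentrality parameter: δ = d·√(n/2) = 0.41 × √(58/2) = 2.2079
One-sided α = 0.02 → critical value z_{0.02} = 2.054.
Power = Φ(δ − 2.054) = Φ(0.154) = 0.5613.

Power ≈ 0.561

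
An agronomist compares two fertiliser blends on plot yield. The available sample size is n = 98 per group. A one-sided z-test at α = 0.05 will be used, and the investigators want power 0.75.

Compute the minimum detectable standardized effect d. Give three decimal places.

d ≈ 0.331

Required noncentrality: δ = z_{0.05} + z_{0.25} = 1.645 + 0.674 = 2.319.
δ = d·√(n/2) ⇒ d = δ/√(n/2) = 2.319/√(98/2) = 0.3313.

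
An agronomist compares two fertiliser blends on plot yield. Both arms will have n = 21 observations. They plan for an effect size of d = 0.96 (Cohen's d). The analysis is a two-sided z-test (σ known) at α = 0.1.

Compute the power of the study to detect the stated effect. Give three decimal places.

Noncentrality parameter: δ = d·√(n/2) = 0.96 × √(21/2) = 3.1108
Critical value for a two-sided test at α = 0.1: z_{α/2} = 1.645.
Power = Φ(δ − 1.645) + Φ(−δ − 1.645) = Φ(1.466) + Φ(-4.756) = 0.9287 + 0.0000 = 0.9287.

Power ≈ 0.929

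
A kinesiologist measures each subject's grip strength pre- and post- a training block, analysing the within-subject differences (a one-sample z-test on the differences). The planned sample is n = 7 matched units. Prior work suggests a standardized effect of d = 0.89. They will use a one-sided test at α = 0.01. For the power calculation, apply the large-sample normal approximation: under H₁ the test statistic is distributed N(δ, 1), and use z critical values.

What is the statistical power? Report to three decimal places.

Noncentrality parameter: δ = d·√n = 0.89 × √7 = 2.3547
One-sided α = 0.01 → critical value z_{0.01} = 2.326.
Power = P(Z > 2.326 − δ) = Φ(0.028) = 0.5113.

Power ≈ 0.511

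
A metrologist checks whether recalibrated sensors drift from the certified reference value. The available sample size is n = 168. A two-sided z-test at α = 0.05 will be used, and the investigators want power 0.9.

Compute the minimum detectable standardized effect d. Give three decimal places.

Required noncentrality: δ = z_{0.025} + z_{0.10} = 1.960 + 1.282 = 3.242.
(The second rejection-region term Φ(−δ − z_{α/2}) is negligible and dropped.)
δ = d·√n ⇒ d = δ/√n = 3.242/√168 = 0.2501.

d ≈ 0.250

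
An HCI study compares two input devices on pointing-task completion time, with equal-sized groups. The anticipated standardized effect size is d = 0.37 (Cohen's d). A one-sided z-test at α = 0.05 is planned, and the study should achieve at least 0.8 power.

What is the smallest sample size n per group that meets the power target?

Set Φ(δ − 1.645) = 0.8; then δ − 1.645 = Φ⁻¹(0.8) = 0.842, giving δ = 2.486.
δ = d·√(n/2) ⇒ n = 2(δ/d)² = 2 × (2.486 / 0.37)² = 90.32.
Rounding up, n = 91 per group.

n = 91 per group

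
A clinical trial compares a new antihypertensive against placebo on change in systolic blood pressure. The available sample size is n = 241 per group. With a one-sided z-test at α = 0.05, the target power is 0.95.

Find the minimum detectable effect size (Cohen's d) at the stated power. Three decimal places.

d ≈ 0.300

Required noncentrality: δ = z_{0.05} + z_{0.05} = 1.645 + 1.645 = 3.290.
δ = d·√(n/2) ⇒ d = δ/√(n/2) = 3.290/√(241/2) = 0.2997.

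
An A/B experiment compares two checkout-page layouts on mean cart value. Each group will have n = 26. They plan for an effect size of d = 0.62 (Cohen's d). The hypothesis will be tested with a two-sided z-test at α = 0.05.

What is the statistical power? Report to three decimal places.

Noncentrality parameter: δ = d·√(n/2) = 0.62 × √(26/2) = 2.2354
Critical value for a two-sided test at α = 0.05: z_{α/2} = 1.960.
Power = Φ(δ − 1.960) + Φ(−δ − 1.960) = Φ(0.275) + Φ(-4.195) = 0.6085 + 0.0000 = 0.6085.

Power ≈ 0.609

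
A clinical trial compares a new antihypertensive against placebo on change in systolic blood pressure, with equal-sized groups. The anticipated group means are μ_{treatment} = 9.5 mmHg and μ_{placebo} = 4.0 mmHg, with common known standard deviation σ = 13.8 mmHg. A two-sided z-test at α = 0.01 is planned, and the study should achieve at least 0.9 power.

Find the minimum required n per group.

n = 188 per group

Standardized effect: d = |μ_{treatment} − μ_{placebo}| / σ = |9.5 − 4.0| / 13.8 = 0.3986
Set Φ(δ − 2.576) = 0.9; then δ − 2.576 = Φ⁻¹(0.9) = 1.282, giving δ = 3.857.
(Ignoring the negligible lower-tail rejection probability gives the usual closed-form inversion.)
δ = d·√(n/2) ⇒ n = 2(δ/d)² = 2 × (3.857 / 0.3986)² = 187.35.
Rounding up, n = 188 per group.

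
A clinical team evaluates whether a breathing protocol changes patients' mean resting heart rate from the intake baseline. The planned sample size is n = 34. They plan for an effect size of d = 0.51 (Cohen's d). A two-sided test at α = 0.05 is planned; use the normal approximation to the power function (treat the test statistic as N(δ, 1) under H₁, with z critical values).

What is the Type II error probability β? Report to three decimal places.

Noncentrality parameter: δ = d·√n = 0.51 × √34 = 2.9738
Critical value for a two-sided test at α = 0.05: z_{α/2} = 1.960.
Power = Φ(δ − 1.960) + Φ(−δ − 1.960) = Φ(1.014) + Φ(-4.934) = 0.8447 + 0.0000 = 0.8447.
Type II error: β = 1 − power = 1 − 0.8447 = 0.1553.

β ≈ 0.155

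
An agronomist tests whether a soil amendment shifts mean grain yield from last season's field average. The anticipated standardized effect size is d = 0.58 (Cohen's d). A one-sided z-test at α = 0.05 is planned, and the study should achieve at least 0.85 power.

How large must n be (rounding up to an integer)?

n = 22

For power 0.85 need Φ(δ − z_{0.05}) = 0.85, so δ = z_{0.05} + z_{0.15} = 1.645 + 1.036 = 2.681.
δ = d·√n ⇒ n = (δ/d)² = (2.681 / 0.58)² = 21.37.
Round up to the next whole unit.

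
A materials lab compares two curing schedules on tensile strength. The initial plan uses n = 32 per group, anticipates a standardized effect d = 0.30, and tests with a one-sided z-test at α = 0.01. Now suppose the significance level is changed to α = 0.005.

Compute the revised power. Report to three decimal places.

δ = d·√(n/2) = 0.30 × √(32/2) = 1.2000 (unchanged). New critical value: z_{0.005} = 2.576.
Revised power = P(Z > 2.576 − δ) = Φ(-1.376) = 0.0844.

Power ≈ 0.084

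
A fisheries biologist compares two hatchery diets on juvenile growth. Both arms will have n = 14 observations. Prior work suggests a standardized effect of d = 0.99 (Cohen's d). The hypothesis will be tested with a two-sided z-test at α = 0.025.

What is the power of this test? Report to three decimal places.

Noncentrality parameter: δ = d·√(n/2) = 0.99 × √(14/2) = 2.6193
Two-sided α = 0.025 → critical value z_{0.0125} = 2.241.
Power = Φ(δ − 2.241) + Φ(−δ − 2.241) = Φ(0.378) + Φ(-4.861) = 0.6472 + 0.0000 = 0.6472.

Power ≈ 0.647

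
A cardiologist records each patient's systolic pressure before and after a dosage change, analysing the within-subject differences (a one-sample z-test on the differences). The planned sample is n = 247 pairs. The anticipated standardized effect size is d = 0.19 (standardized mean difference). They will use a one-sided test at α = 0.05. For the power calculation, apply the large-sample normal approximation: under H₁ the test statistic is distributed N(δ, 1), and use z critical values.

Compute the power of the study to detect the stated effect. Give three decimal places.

Power ≈ 0.910

Noncentrality parameter: δ = d·√n = 0.19 × √247 = 2.9861
Critical value for a one-sided test at α = 0.05: z_α = 1.645.
Power = Φ(δ − 1.645) = Φ(1.341) = 0.9101.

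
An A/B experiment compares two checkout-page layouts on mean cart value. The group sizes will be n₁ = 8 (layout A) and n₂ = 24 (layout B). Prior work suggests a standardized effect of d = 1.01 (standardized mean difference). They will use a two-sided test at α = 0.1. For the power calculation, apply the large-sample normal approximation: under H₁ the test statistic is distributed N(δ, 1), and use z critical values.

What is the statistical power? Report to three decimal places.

Power ≈ 0.797

Noncentrality parameter: δ = d / √(1/n₁ + 1/n₂) = 1.01 / √(1/8 + 1/24) = 2.4740
Critical value for a two-sided test at α = 0.1: z_{α/2} = 1.645.
Power = Φ(δ − 1.645) + Φ(−δ − 1.645) = Φ(0.829) + Φ(-4.119) = 0.7965 + 0.0000 = 0.7965.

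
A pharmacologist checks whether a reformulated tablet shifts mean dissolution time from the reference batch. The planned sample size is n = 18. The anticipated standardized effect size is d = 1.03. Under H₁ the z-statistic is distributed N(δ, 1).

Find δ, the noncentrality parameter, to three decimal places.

δ ≈ 4.370

The noncentrality parameter scales effect size by the design's sample-size factor: δ = d·√n = 1.03 × √18 = 4.3699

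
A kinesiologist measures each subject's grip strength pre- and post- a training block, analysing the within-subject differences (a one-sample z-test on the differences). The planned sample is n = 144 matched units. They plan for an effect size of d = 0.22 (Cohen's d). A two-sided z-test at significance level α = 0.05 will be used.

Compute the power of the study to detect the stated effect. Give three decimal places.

Noncentrality parameter: δ = d·√n = 0.22 × √144 = 2.6400
Critical value for a two-sided test at α = 0.05: z_{α/2} = 1.960.
Power = Φ(δ − 1.960) + Φ(−δ − 1.960) = Φ(0.680) + Φ(-4.600) = 0.7518 + 0.0000 = 0.7518.

Power ≈ 0.752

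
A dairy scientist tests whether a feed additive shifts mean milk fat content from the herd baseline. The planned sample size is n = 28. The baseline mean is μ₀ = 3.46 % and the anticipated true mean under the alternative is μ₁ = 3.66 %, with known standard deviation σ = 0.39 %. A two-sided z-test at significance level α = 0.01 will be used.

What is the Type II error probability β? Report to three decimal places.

Standardized effect: d = |μ₁ − μ₀| / σ = |3.66 − 3.46| / 0.39 = 0.5128
Noncentrality parameter: δ = d·√n = 0.5128 × √28 = 2.7136
Critical value for a two-sided test at α = 0.01: z_{α/2} = 2.576.
Power = Φ(δ − 2.576) + Φ(−δ − 2.576) = Φ(0.138) + Φ(-5.289) = 0.5548 + 0.0000 = 0.5548.
Type II error: β = 1 − power = 1 − 0.5548 = 0.4452.

β ≈ 0.445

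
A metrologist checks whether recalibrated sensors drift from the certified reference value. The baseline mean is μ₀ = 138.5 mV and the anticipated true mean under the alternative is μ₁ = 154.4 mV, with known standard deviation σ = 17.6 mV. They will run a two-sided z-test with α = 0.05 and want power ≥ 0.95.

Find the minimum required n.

Standardized effect: d = |μ₁ − μ₀| / σ = |154.4 − 138.5| / 17.6 = 0.9034
Set Φ(δ − 1.960) = 0.95; then δ − 1.960 = Φ⁻¹(0.95) = 1.645, giving δ = 3.605.
(Ignoring the negligible lower-tail rejection probability gives the usual closed-form inversion.)
δ = d·√n ⇒ n = (δ/d)² = (3.605 / 0.9034)² = 15.92.
Round up to the next whole unit.

n = 16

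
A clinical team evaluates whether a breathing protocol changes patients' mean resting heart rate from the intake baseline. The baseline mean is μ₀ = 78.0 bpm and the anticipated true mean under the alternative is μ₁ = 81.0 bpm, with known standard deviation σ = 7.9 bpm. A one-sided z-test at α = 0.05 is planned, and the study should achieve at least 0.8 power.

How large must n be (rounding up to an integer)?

n = 43

Standardized effect: d = |μ₁ − μ₀| / σ = |81.0 − 78.0| / 7.9 = 0.3797
For power 0.8 need Φ(δ − z_{0.05}) = 0.8, so δ = z_{0.05} + z_{0.20} = 1.645 + 0.842 = 2.486.
δ = d·√n ⇒ n = (δ/d)² = (2.486 / 0.3797)² = 42.87.
Rounding up, n = 43.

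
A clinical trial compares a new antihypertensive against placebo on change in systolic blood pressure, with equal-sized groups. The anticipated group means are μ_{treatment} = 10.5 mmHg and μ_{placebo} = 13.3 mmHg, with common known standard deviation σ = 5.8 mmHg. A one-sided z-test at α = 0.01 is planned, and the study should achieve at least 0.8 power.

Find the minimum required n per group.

n = 87 per group

Standardized effect: d = |μ_{treatment} − μ_{placebo}| / σ = |10.5 − 13.3| / 5.8 = 0.4828
For power 0.8 need Φ(δ − z_{0.01}) = 0.8, so δ = z_{0.01} + z_{0.20} = 2.326 + 0.842 = 3.168.
δ = d·√(n/2) ⇒ n = 2(δ/d)² = 2 × (3.168 / 0.4828)² = 86.13.
Rounding up, n = 87 per group.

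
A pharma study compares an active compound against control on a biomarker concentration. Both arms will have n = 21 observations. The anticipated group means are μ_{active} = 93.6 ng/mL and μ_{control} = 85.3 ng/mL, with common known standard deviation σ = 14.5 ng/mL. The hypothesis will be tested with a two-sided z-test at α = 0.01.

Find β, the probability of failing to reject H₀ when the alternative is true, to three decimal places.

Standardized effect: d = |μ_{active} − μ_{control}| / σ = |93.6 − 85.3| / 14.5 = 0.5724
Noncentrality parameter: λ = d·√(n/2) = 0.5724 × √(21/2) = 1.8548
Two-sided α = 0.01 → critical value z_{0.005} = 2.576.
Power = Φ(λ − 2.576) + Φ(−λ − 2.576) = Φ(-0.721) + Φ(-4.431) = 0.2355 + 0.0000 = 0.2355.
Type II error: β = 1 − power = 1 − 0.2355 = 0.7645.

β ≈ 0.765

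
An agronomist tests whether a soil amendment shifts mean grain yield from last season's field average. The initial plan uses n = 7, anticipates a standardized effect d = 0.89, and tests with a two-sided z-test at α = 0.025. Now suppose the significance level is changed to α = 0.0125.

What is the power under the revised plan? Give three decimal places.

δ = d·√n = 0.89 × √7 = 2.3547 (unchanged). New critical value: z_{0.0063} = 2.498.
Revised power = Φ(δ − 2.498) + Φ(−δ − 2.498) = Φ(-0.143) + Φ(-4.852) = 0.4432 + 0.0000 = 0.4432.

Power ≈ 0.443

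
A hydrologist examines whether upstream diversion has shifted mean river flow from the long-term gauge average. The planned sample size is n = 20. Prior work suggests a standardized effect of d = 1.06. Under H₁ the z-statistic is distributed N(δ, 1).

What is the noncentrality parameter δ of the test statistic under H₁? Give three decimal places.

δ ≈ 4.740

δ = d·√n = 1.06 × √20 = 4.7405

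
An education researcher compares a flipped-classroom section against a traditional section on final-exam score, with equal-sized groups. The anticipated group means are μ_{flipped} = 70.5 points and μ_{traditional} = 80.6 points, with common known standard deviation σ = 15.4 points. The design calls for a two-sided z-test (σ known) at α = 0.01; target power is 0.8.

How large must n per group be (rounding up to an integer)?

Standardized effect: d = |μ_{flipped} − μ_{traditional}| / σ = |70.5 − 80.6| / 15.4 = 0.6558
Set Φ(δ − 2.576) = 0.8; then δ − 2.576 = Φ⁻¹(0.8) = 0.842, giving δ = 3.417.
(Ignoring the negligible lower-tail rejection probability gives the usual closed-form inversion.)
δ = d·√(n/2) ⇒ n = 2(δ/d)² = 2 × (3.417 / 0.6558)² = 54.30.
Rounding up, n = 55 per group.

n = 55 per group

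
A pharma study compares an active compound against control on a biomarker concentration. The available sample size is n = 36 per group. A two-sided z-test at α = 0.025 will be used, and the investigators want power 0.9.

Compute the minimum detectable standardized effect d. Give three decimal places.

d ≈ 0.830

Required noncentrality: δ = z_{0.0125} + z_{0.10} = 2.241 + 1.282 = 3.523.
(The second rejection-region term Φ(−δ − z_{α/2}) is negligible and dropped.)
δ = d·√(n/2) ⇒ d = δ/√(n/2) = 3.523/√(36/2) = 0.8304.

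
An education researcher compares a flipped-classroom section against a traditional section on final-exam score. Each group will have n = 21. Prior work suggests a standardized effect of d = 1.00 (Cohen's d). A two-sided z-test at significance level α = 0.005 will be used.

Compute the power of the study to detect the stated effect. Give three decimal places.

Power ≈ 0.668

Noncentrality parameter: δ = d·√(n/2) = 1.00 × √(21/2) = 3.2404
Two-sided α = 0.005 → critical value z_{0.0025} = 2.807.
Power = Φ(δ − 2.807) + Φ(−δ − 2.807) = Φ(0.433) + Φ(-6.047) = 0.6676 + 0.0000 = 0.6676.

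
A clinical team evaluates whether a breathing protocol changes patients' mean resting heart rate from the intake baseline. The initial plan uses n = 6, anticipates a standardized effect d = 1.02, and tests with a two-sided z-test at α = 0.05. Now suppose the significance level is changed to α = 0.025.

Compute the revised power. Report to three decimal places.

Power ≈ 0.601

δ = d·√n = 1.02 × √6 = 2.4985 (unchanged). New critical value: z_{0.0125} = 2.241.
Revised power = Φ(δ − 2.241) + Φ(−δ − 2.241) = Φ(0.257) + Φ(-4.740) = 0.6014 + 0.0000 = 0.6014.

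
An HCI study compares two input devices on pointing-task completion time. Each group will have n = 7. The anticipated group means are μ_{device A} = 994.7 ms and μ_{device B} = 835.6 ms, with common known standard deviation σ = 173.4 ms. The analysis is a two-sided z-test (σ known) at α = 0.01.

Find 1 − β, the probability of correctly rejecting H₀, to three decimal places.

Power ≈ 0.195

Standardized effect: d = |μ_{device A} − μ_{device B}| / σ = |994.7 − 835.6| / 173.4 = 0.9175
Noncentrality parameter: δ = d·√(n/2) = 0.9175 × √(7/2) = 1.7165
Two-sided α = 0.01 → critical value z_{0.005} = 2.576.
Power = Φ(δ − 2.576) + Φ(−δ − 2.576) = Φ(-0.859) + Φ(-4.292) = 0.1951 + 0.0000 = 0.1951.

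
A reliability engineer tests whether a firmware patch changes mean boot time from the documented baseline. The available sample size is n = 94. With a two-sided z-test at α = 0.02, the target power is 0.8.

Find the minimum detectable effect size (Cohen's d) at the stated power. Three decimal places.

d ≈ 0.327

Required noncentrality: δ = z_{0.01} + z_{0.20} = 2.326 + 0.842 = 3.168.
(The second rejection-region term Φ(−δ − z_{α/2}) is negligible and dropped.)
δ = d·√n ⇒ d = δ/√n = 3.168/√94 = 0.3268.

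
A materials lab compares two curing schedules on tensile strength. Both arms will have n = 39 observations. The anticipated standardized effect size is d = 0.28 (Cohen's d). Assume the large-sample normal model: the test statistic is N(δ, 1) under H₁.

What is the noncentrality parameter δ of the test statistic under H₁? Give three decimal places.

δ ≈ 1.236

δ = d·√(n/2) = 0.28 × √(39/2) = 1.2364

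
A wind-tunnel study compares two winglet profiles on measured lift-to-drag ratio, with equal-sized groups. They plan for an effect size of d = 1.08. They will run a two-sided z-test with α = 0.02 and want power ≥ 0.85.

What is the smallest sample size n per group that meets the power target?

For power 0.85 need Φ(δ − z_{0.01}) = 0.85, so δ = z_{0.01} + z_{0.15} = 2.326 + 1.036 = 3.363.
(For δ > 0 the lower-tail rejection region contributes negligibly to power, so the one-term inversion is standard.)
δ = d·√(n/2) ⇒ n = 2(δ/d)² = 2 × (3.363 / 1.08)² = 19.39.
Round up to the next whole unit.

n = 20 per group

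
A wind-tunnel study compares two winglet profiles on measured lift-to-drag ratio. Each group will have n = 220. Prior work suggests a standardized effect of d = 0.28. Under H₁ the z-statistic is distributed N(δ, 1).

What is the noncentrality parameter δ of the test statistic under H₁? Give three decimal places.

δ ≈ 2.937

The noncentrality parameter scales effect size by the design's sample-size factor: δ = d·√(n/2) = 0.28 × √(220/2) = 2.9367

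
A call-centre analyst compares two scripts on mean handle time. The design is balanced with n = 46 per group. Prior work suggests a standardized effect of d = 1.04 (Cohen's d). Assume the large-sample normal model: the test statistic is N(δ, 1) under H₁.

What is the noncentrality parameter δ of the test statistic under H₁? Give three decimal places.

δ ≈ 4.988

The noncentrality parameter scales effect size by the design's sample-size factor: δ = d·√(n/2) = 1.04 × √(46/2) = 4.9877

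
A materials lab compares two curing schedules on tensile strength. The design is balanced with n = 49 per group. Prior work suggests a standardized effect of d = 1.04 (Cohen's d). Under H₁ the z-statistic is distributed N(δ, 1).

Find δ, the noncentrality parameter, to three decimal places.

δ ≈ 5.148

The noncentrality parameter scales effect size by the design's sample-size factor: δ = d·√(n/2) = 1.04 × √(49/2) = 5.1477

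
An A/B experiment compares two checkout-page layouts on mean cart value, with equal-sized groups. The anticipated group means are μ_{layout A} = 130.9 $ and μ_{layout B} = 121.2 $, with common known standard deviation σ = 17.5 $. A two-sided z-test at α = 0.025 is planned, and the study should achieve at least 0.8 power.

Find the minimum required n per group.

Standardized effect: d = |μ_{layout A} − μ_{layout B}| / σ = |130.9 − 121.2| / 17.5 = 0.5543
Set Φ(δ − 2.241) = 0.8; then δ − 2.241 = Φ⁻¹(0.8) = 0.842, giving δ = 3.083.
(Ignoring the negligible lower-tail rejection probability gives the usual closed-form inversion.)
δ = d·√(n/2) ⇒ n = 2(δ/d)² = 2 × (3.083 / 0.5543)² = 61.88.
Round up to the next whole unit.

n = 62 per group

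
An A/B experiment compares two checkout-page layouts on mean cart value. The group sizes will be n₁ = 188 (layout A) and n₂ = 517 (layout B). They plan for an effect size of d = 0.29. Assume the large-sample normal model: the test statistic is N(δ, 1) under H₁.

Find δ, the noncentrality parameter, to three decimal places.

The noncentrality parameter scales effect size by the design's sample-size factor: δ = d / √(1/n₁ + 1/n₂) = 0.29 / √(1/188 + 1/517) = 3.4051

δ ≈ 3.405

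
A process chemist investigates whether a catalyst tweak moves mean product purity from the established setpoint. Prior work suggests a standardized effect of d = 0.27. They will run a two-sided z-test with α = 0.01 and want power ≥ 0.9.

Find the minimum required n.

Set Φ(δ − 2.576) = 0.9; then δ − 2.576 = Φ⁻¹(0.9) = 1.282, giving δ = 3.857.
(Ignoring the negligible lower-tail rejection probability gives the usual closed-form inversion.)
δ = d·√n ⇒ n = (δ/d)² = (3.857 / 0.27)² = 204.11.
Rounding up, n = 205.

n = 205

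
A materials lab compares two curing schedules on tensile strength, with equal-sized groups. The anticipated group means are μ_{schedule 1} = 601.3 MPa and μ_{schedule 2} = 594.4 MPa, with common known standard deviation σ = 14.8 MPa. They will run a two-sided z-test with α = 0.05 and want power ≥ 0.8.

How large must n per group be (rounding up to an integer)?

Standardized effect: d = |μ_{schedule 1} − μ_{schedule 2}| / σ = |601.3 − 594.4| / 14.8 = 0.4662
Set Φ(δ − 1.960) = 0.8; then δ − 1.960 = Φ⁻¹(0.8) = 0.842, giving δ = 2.802.
(For δ > 0 the lower-tail rejection region contributes negligibly to power, so the one-term inversion is standard.)
δ = d·√(n/2) ⇒ n = 2(δ/d)² = 2 × (2.802 / 0.4662)² = 72.22.
Round up to the next whole unit.

n = 73 per group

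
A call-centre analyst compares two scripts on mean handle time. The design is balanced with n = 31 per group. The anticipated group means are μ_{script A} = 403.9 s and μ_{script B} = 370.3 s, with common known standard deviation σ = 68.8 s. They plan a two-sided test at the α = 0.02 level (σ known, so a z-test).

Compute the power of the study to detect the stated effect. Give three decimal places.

Power ≈ 0.343

Standardized effect: d = |μ_{script A} − μ_{script B}| / σ = |403.9 − 370.3| / 68.8 = 0.4884
Noncentrality parameter: λ = d·√(n/2) = 0.4884 × √(31/2) = 1.9227
Two-sided α = 0.02 → critical value z_{0.01} = 2.326.
Power = Φ(λ − 2.326) + Φ(−λ − 2.326) = Φ(-0.404) + Φ(-4.249) = 0.3432 + 0.0000 = 0.3433.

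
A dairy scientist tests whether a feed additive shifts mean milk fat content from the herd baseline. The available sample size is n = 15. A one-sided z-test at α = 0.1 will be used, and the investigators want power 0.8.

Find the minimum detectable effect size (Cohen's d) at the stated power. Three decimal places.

d ≈ 0.548

Required noncentrality: δ = z_{0.1} + z_{0.20} = 1.282 + 0.842 = 2.123.
δ = d·√n ⇒ d = δ/√n = 2.123/√15 = 0.5482.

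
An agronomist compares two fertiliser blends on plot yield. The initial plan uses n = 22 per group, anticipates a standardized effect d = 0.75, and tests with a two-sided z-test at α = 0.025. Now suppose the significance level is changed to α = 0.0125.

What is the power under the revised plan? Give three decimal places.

δ = d·√(n/2) = 0.75 × √(22/2) = 2.4875 (unchanged). New critical value: z_{0.0063} = 2.498.
Revised power = Φ(δ − 2.498) + Φ(−δ − 2.498) = Φ(-0.010) + Φ(-4.985) = 0.4959 + 0.0000 = 0.4959.

Power ≈ 0.496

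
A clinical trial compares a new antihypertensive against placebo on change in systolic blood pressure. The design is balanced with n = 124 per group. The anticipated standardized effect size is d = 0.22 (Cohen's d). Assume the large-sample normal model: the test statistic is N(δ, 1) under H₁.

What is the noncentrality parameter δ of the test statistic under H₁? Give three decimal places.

The noncentrality parameter scales effect size by the design's sample-size factor: δ = d·√(n/2) = 0.22 × √(124/2) = 1.7323

δ ≈ 1.732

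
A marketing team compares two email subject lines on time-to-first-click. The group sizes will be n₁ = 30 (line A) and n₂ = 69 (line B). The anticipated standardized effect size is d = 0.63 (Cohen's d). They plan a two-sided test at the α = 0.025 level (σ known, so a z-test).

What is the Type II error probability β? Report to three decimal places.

Noncentrality parameter: λ = d / √(1/n₁ + 1/n₂) = 0.63 / √(1/30 + 1/69) = 2.8808
Critical value for a two-sided test at α = 0.025: z_{α/2} = 2.241.
Power = Φ(λ − 2.241) + Φ(−λ − 2.241) = Φ(0.639) + Φ(-5.122) = 0.7387 + 0.0000 = 0.7387.
Type II error: β = 1 − power = 1 − 0.7387 = 0.2613.

β ≈ 0.261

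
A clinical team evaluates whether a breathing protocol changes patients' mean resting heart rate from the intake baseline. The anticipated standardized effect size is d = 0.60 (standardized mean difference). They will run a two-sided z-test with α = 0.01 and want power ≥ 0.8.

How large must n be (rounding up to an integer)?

Set Φ(δ − 2.576) = 0.8; then δ − 2.576 = Φ⁻¹(0.8) = 0.842, giving δ = 3.417.
(Ignoring the negligible lower-tail rejection probability gives the usual closed-form inversion.)
δ = d·√n ⇒ n = (δ/d)² = (3.417 / 0.60)² = 32.44.
Rounding up, n = 33.

n = 33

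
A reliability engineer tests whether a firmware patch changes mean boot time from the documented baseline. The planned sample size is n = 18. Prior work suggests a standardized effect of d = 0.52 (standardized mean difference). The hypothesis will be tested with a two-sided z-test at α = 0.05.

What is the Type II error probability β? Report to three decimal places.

β ≈ 0.403

Noncentrality parameter: δ = d·√n = 0.52 × √18 = 2.2062
Critical value for a two-sided test at α = 0.05: z_{α/2} = 1.960.
Power = Φ(δ − 1.960) + Φ(−δ − 1.960) = Φ(0.246) + Φ(-4.166) = 0.5972 + 0.0000 = 0.5973.
Type II error: β = 1 − power = 1 − 0.5973 = 0.4027.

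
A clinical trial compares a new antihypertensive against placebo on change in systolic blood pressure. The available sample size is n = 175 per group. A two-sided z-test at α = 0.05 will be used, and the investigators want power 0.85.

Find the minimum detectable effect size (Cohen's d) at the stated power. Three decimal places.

d ≈ 0.320

Required noncentrality: δ = z_{0.025} + z_{0.15} = 1.960 + 1.036 = 2.996.
(The second rejection-region term Φ(−δ − z_{α/2}) is negligible and dropped.)
δ = d·√(n/2) ⇒ d = δ/√(n/2) = 2.996/√(175/2) = 0.3203.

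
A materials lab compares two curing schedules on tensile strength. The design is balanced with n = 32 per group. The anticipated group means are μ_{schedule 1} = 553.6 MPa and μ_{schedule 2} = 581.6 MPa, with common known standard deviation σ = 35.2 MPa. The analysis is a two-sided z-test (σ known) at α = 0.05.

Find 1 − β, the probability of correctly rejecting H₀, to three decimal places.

Power ≈ 0.889

Standardized effect: d = |μ_{schedule 1} − μ_{schedule 2}| / σ = |553.6 − 581.6| / 35.2 = 0.7955
Noncentrality parameter: λ = d·√(n/2) = 0.7955 × √(32/2) = 3.1818
Critical value for a two-sided test at α = 0.05: z_{α/2} = 1.960.
Power = Φ(λ − 1.960) + Φ(−λ − 1.960) = Φ(1.222) + Φ(-5.142) = 0.8891 + 0.0000 = 0.8891.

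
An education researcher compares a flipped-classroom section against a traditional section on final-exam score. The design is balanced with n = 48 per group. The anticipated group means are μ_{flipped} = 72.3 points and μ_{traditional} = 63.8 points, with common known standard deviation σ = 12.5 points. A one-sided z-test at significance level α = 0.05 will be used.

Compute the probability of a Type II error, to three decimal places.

Standardized effect: d = |μ_{flipped} − μ_{traditional}| / σ = |72.3 − 63.8| / 12.5 = 0.6800
Noncentrality parameter: δ = d·√(n/2) = 0.6800 × √(48/2) = 3.3313
One-sided α = 0.05 → critical value z_{0.05} = 1.645.
Power = Φ(δ − 1.645) = Φ(1.686) = 0.9541.
Type II error: β = 1 − power = 1 − 0.9541 = 0.0459.

β ≈ 0.046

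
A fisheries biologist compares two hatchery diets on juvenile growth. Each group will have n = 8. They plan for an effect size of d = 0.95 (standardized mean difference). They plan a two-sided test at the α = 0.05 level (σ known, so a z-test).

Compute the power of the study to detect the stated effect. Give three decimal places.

Noncentrality parameter: δ = d·√(n/2) = 0.95 × √(8/2) = 1.9000
Critical value for a two-sided test at α = 0.05: z_{α/2} = 1.960.
Power = Φ(δ − 1.960) + Φ(−δ − 1.960) = Φ(-0.060) + Φ(-3.860) = 0.4761 + 0.0001 = 0.4761.

Power ≈ 0.476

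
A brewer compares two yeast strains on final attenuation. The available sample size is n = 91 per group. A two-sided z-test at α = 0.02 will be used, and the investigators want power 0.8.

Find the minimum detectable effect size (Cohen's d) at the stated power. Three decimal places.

Need Φ(δ − 2.326) = 0.8, so δ = 2.326 + 0.842 = 3.168.
(The second rejection-region term Φ(−δ − z_{α/2}) is negligible and dropped.)
δ = d·√(n/2) ⇒ d = δ/√(n/2) = 3.168/√(91/2) = 0.4697.

d ≈ 0.470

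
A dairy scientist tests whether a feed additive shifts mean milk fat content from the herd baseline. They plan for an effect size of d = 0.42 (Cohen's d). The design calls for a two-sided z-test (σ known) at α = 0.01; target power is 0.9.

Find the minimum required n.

For power 0.9 need Φ(δ − z_{0.005}) = 0.9, so δ = z_{0.005} + z_{0.10} = 2.576 + 1.282 = 3.857.
(For δ > 0 the lower-tail rejection region contributes negligibly to power, so the one-term inversion is standard.)
δ = d·√n ⇒ n = (δ/d)² = (3.857 / 0.42)² = 84.35.
Round up to the next whole unit.

n = 85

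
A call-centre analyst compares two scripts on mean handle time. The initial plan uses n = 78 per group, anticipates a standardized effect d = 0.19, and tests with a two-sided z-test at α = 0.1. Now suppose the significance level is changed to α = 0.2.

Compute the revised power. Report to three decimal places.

Power ≈ 0.469

δ = d·√(n/2) = 0.19 × √(78/2) = 1.1865 (unchanged). New critical value: z_{0.1} = 1.282.
Revised power = Φ(δ − 1.282) + Φ(−δ − 1.282) = Φ(-0.095) + Φ(-2.468) = 0.4622 + 0.0068 = 0.4689.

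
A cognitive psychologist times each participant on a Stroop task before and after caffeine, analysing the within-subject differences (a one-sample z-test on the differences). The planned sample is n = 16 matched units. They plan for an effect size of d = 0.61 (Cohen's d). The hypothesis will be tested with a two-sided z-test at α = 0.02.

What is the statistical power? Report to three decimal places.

Noncentrality parameter: δ = d·√n = 0.61 × √16 = 2.4400
Critical value for a two-sided test at α = 0.02: z_{α/2} = 2.326.
Power = Φ(δ − 2.326) + Φ(−δ − 2.326) = Φ(0.114) + Φ(-4.766) = 0.5452 + 0.0000 = 0.5452.

Power ≈ 0.545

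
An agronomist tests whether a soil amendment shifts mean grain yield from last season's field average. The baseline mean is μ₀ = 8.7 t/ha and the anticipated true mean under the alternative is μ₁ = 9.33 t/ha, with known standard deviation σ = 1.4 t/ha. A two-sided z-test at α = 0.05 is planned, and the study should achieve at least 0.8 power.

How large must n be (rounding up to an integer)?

n = 39

Standardized effect: d = |μ₁ − μ₀| / σ = |9.33 − 8.7| / 1.4 = 0.4500
Set Φ(δ − 1.960) = 0.8; then δ − 1.960 = Φ⁻¹(0.8) = 0.842, giving δ = 2.802.
(For δ > 0 the lower-tail rejection region contributes negligibly to power, so the one-term inversion is standard.)
δ = d·√n ⇒ n = (δ/d)² = (2.802 / 0.4500)² = 38.76.
Rounding up, n = 39.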